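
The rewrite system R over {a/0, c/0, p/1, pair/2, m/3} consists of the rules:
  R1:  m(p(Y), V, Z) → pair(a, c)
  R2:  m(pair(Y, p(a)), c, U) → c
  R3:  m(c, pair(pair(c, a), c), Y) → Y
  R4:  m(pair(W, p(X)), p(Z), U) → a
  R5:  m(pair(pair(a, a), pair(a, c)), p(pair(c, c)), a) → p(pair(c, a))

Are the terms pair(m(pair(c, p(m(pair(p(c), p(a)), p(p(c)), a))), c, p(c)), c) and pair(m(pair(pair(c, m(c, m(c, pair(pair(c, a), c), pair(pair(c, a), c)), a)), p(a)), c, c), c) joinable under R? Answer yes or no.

Reduce t₁ = pair(m(pair(c, p(m(pair(p(c), p(a)), p(p(c)), a))), c, p(c)), c):
1. pair(m(pair(c, p(m(pair(p(c), p(a)), p(p(c)), a))), c, p(c)), c)  →  pair(m(pair(c, p(a)), c, p(c)), c)   [R4 at 1.1.2.1]
2. pair(m(pair(c, p(a)), c, p(c)), c)  →  pair(c, c)   [R2 at 1]

Reduce t₂ = pair(m(pair(pair(c, m(c, m(c, pair(pair(c, a), c), pair(pair(c, a), c)), a)), p(a)), c, c), c):
1. pair(m(pair(pair(c, m(c, m(c, pair(pair(c, a), c), pair(pair(c, a), c)), a)), p(a)), c, c), c)  →  pair(c, c)   [R2 at 1]

yes — NF(t₁) = pair(c, c), NF(t₂) = pair(c, c)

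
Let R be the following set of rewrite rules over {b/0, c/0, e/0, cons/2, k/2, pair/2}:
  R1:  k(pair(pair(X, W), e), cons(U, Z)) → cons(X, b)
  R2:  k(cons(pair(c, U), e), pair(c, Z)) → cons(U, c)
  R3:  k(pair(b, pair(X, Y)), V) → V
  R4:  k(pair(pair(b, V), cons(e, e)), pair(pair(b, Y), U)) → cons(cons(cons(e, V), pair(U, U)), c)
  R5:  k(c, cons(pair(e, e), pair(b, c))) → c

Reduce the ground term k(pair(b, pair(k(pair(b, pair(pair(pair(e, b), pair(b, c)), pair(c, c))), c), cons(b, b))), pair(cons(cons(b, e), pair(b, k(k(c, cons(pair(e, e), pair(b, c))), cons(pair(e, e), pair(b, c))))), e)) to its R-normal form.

pair(cons(cons(b, e), pair(b, c)), e)

1. k(pair(b, pair(k(pair(b, pair(pair(pair(e, b), pair(b, c)), pair(c, c))), c), cons(b, b))), pair(cons(cons(b, e), pair(b, k(k(c, cons(pair(e, e), pair(b, c))), cons(pair(e, e), pair(b, c))))), e))  →  pair(cons(cons(b, e), pair(b, k(k(c, cons(pair(e, e), pair(b, c))), cons(pair(e, e), pair(b, c))))), e)   [R3 at ε]
2. pair(cons(cons(b, e), pair(b, k(k(c, cons(pair(e, e), pair(b, c))), cons(pair(e, e), pair(b, c))))), e)  →  pair(cons(cons(b, e), pair(b, k(c, cons(pair(e, e), pair(b, c))))), e)   [R5 at 1.2.2.1]
3. pair(cons(cons(b, e), pair(b, k(c, cons(pair(e, e), pair(b, c))))), e)  →  pair(cons(cons(b, e), pair(b, c)), e)   [R5 at 1.2.2]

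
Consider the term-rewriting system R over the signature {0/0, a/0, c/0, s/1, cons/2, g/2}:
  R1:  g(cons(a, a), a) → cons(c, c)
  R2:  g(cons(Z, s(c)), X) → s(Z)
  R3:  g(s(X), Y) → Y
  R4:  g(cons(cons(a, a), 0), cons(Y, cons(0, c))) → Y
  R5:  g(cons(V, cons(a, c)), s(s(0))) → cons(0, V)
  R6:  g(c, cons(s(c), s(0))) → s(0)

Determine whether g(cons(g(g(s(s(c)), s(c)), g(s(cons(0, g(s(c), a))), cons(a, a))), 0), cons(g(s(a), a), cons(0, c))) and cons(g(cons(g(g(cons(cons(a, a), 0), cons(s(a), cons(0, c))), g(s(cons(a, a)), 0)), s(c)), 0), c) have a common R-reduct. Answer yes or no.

no — NF(t₁) = a, NF(t₂) = cons(s(0), c)

Reduce t₁ = g(cons(g(g(s(s(c)), s(c)), g(s(cons(0, g(s(c), a))), cons(a, a))), 0), cons(g(s(a), a), cons(0, c))):
1. g(cons(g(g(s(s(c)), s(c)), g(s(cons(0, g(s(c), a))), cons(a, a))), 0), cons(g(s(a), a), cons(0, c)))  →  g(cons(g(s(c), g(s(cons(0, g(s(c), a))), cons(a, a))), 0), cons(g(s(a), a), cons(0, c)))   [R3 at 1.1.1]
2. g(cons(g(s(c), g(s(cons(0, g(s(c), a))), cons(a, a))), 0), cons(g(s(a), a), cons(0, c)))  →  g(cons(g(s(cons(0, g(s(c), a))), cons(a, a)), 0), cons(g(s(a), a), cons(0, c)))   [R3 at 1.1]
3. g(cons(g(s(cons(0, g(s(c), a))), cons(a, a)), 0), cons(g(s(a), a), cons(0, c)))  →  g(cons(cons(a, a), 0), cons(g(s(a), a), cons(0, c)))   [R3 at 1.1]
4. g(cons(cons(a, a), 0), cons(g(s(a), a), cons(0, c)))  →  g(s(a), a)   [R4 at ε]
5. g(s(a), a)  →  a   [R3 at ε]

Reduce t₂ = cons(g(cons(g(g(cons(cons(a, a), 0), cons(s(a), cons(0, c))), g(s(cons(a, a)), 0)), s(c)), 0), c):
1. cons(g(cons(g(g(cons(cons(a, a), 0), cons(s(a), cons(0, c))), g(s(cons(a, a)), 0)), s(c)), 0), c)  →  cons(s(g(g(cons(cons(a, a), 0), cons(s(a), cons(0, c))), g(s(cons(a, a)), 0))), c)   [R2 at 1]
2. cons(s(g(g(cons(cons(a, a), 0), cons(s(a), cons(0, c))), g(s(cons(a, a)), 0))), c)  →  cons(s(g(s(a), g(s(cons(a, a)), 0))), c)   [R4 at 1.1.1]
3. cons(s(g(s(a), g(s(cons(a, a)), 0))), c)  →  cons(s(g(s(cons(a, a)), 0)), c)   [R3 at 1.1]
4. cons(s(g(s(cons(a, a)), 0)), c)  →  cons(s(0), c)   [R3 at 1.1]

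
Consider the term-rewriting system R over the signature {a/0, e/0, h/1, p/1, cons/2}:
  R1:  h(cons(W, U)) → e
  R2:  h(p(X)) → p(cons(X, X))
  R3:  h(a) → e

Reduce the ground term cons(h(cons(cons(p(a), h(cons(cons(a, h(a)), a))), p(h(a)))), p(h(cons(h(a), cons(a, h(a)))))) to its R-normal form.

1. cons(h(cons(cons(p(a), h(cons(cons(a, h(a)), a))), p(h(a)))), p(h(cons(h(a), cons(a, h(a))))))  →  cons(e, p(h(cons(h(a), cons(a, h(a))))))   [R1 at 1]
2. cons(e, p(h(cons(h(a), cons(a, h(a))))))  →  cons(e, p(e))   [R1 at 2.1]

cons(e, p(e))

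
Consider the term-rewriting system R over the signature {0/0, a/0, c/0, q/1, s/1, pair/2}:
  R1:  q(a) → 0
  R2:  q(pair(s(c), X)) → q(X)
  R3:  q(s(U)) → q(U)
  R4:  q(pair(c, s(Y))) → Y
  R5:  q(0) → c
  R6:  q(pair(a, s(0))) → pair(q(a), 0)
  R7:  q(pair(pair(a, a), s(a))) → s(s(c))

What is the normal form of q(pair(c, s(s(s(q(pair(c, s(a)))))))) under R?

s(s(a))

1. q(pair(c, s(s(s(q(pair(c, s(a))))))))  →  s(s(q(pair(c, s(a)))))   [R4 at ε]
2. s(s(q(pair(c, s(a)))))  →  s(s(a))   [R4 at 1.1]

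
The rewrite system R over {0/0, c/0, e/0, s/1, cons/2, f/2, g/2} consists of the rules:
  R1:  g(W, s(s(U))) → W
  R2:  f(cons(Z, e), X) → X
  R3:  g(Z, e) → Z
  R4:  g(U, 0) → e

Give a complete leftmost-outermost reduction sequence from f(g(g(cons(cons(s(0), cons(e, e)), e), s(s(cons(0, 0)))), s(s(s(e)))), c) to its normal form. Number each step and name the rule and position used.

c

1. f(g(g(cons(cons(s(0), cons(e, e)), e), s(s(cons(0, 0)))), s(s(s(e)))), c)  →  f(g(cons(cons(s(0), cons(e, e)), e), s(s(cons(0, 0)))), c)   [R1 at 1]
2. f(g(cons(cons(s(0), cons(e, e)), e), s(s(cons(0, 0)))), c)  →  f(cons(cons(s(0), cons(e, e)), e), c)   [R1 at 1]
3. f(cons(cons(s(0), cons(e, e)), e), c)  →  c   [R2 at ε]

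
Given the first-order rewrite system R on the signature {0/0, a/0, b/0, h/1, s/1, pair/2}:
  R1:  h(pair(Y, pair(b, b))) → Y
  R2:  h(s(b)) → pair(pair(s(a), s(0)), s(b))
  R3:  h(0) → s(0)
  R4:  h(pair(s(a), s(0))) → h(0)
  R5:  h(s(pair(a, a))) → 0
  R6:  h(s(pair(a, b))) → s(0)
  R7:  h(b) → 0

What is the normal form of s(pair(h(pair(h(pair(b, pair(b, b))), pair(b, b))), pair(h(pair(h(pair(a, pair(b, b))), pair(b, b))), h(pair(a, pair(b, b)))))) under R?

1. s(pair(h(pair(h(pair(b, pair(b, b))), pair(b, b))), pair(h(pair(h(pair(a, pair(b, b))), pair(b, b))), h(pair(a, pair(b, b))))))  →  s(pair(h(pair(b, pair(b, b))), pair(h(pair(h(pair(a, pair(b, b))), pair(b, b))), h(pair(a, pair(b, b))))))   [R1 at 1.1]
2. s(pair(h(pair(b, pair(b, b))), pair(h(pair(h(pair(a, pair(b, b))), pair(b, b))), h(pair(a, pair(b, b))))))  →  s(pair(b, pair(h(pair(h(pair(a, pair(b, b))), pair(b, b))), h(pair(a, pair(b, b))))))   [R1 at 1.1]
3. s(pair(b, pair(h(pair(h(pair(a, pair(b, b))), pair(b, b))), h(pair(a, pair(b, b))))))  →  s(pair(b, pair(h(pair(a, pair(b, b))), h(pair(a, pair(b, b))))))   [R1 at 1.2.1]
4. s(pair(b, pair(h(pair(a, pair(b, b))), h(pair(a, pair(b, b))))))  →  s(pair(b, pair(a, h(pair(a, pair(b, b))))))   [R1 at 1.2.1]
5. s(pair(b, pair(a, h(pair(a, pair(b, b))))))  →  s(pair(b, pair(a, a)))   [R1 at 1.2.2]

s(pair(b, pair(a, a)))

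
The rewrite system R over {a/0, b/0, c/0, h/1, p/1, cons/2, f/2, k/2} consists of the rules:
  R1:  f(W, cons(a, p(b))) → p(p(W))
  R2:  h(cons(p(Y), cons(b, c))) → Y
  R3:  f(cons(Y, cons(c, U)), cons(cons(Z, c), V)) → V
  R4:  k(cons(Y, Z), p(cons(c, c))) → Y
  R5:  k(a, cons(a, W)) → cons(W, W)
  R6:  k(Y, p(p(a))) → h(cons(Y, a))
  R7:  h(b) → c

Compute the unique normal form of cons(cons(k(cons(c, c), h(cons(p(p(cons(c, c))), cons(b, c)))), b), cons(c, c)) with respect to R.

cons(cons(c, b), cons(c, c))

1. cons(cons(k(cons(c, c), h(cons(p(p(cons(c, c))), cons(b, c)))), b), cons(c, c))  →  cons(cons(k(cons(c, c), p(cons(c, c))), b), cons(c, c))   [R2 at 1.1.2]
2. cons(cons(k(cons(c, c), p(cons(c, c))), b), cons(c, c))  →  cons(cons(c, b), cons(c, c))   [R4 at 1.1]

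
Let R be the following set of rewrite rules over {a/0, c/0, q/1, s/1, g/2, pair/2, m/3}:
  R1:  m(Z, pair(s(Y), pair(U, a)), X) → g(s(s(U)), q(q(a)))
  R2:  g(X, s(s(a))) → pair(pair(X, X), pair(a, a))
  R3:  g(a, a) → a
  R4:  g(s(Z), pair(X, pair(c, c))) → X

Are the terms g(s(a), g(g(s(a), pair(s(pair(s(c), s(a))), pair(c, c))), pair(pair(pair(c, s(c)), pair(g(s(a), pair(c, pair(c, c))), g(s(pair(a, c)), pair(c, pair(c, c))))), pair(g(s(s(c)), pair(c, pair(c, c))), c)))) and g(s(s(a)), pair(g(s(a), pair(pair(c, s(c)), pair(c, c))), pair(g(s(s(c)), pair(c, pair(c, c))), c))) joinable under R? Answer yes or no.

Reduce t₁ = g(s(a), g(g(s(a), pair(s(pair(s(c), s(a))), pair(c, c))), pair(pair(pair(c, s(c)), pair(g(s(a), pair(c, pair(c, c))), g(s(pair(a, c)), pair(c, pair(c, c))))), pair(g(s(s(c)), pair(c, pair(c, c))), c)))):
1. g(s(a), g(g(s(a), pair(s(pair(s(c), s(a))), pair(c, c))), pair(pair(pair(c, s(c)), pair(g(s(a), pair(c, pair(c, c))), g(s(pair(a, c)), pair(c, pair(c, c))))), pair(g(s(s(c)), pair(c, pair(c, c))), c))))  →  g(s(a), g(s(pair(s(c), s(a))), pair(pair(pair(c, s(c)), pair(g(s(a), pair(c, pair(c, c))), g(s(pair(a, c)), pair(c, pair(c, c))))), pair(g(s(s(c)), pair(c, pair(c, c))), c))))   [R4 at 2.1]
2. g(s(a), g(s(pair(s(c), s(a))), pair(pair(pair(c, s(c)), pair(g(s(a), pair(c, pair(c, c))), g(s(pair(a, c)), pair(c, pair(c, c))))), pair(g(s(s(c)), pair(c, pair(c, c))), c))))  →  g(s(a), g(s(pair(s(c), s(a))), pair(pair(pair(c, s(c)), pair(c, g(s(pair(a, c)), pair(c, pair(c, c))))), pair(g(s(s(c)), pair(c, pair(c, c))), c))))   [R4 at 2.2.1.2.1]
3. g(s(a), g(s(pair(s(c), s(a))), pair(pair(pair(c, s(c)), pair(c, g(s(pair(a, c)), pair(c, pair(c, c))))), pair(g(s(s(c)), pair(c, pair(c, c))), c))))  →  g(s(a), g(s(pair(s(c), s(a))), pair(pair(pair(c, s(c)), pair(c, c)), pair(g(s(s(c)), pair(c, pair(c, c))), c))))   [R4 at 2.2.1.2.2]
4. g(s(a), g(s(pair(s(c), s(a))), pair(pair(pair(c, s(c)), pair(c, c)), pair(g(s(s(c)), pair(c, pair(c, c))), c))))  →  g(s(a), g(s(pair(s(c), s(a))), pair(pair(pair(c, s(c)), pair(c, c)), pair(c, c))))   [R4 at 2.2.2.1]
5. g(s(a), g(s(pair(s(c), s(a))), pair(pair(pair(c, s(c)), pair(c, c)), pair(c, c))))  →  g(s(a), pair(pair(c, s(c)), pair(c, c)))   [R4 at 2]
6. g(s(a), pair(pair(c, s(c)), pair(c, c)))  →  pair(c, s(c))   [R4 at ε]

Reduce t₂ = g(s(s(a)), pair(g(s(a), pair(pair(c, s(c)), pair(c, c))), pair(g(s(s(c)), pair(c, pair(c, c))), c))):
1. g(s(s(a)), pair(g(s(a), pair(pair(c, s(c)), pair(c, c))), pair(g(s(s(c)), pair(c, pair(c, c))), c)))  →  g(s(s(a)), pair(pair(c, s(c)), pair(g(s(s(c)), pair(c, pair(c, c))), c)))   [R4 at 2.1]
2. g(s(s(a)), pair(pair(c, s(c)), pair(g(s(s(c)), pair(c, pair(c, c))), c)))  →  g(s(s(a)), pair(pair(c, s(c)), pair(c, c)))   [R4 at 2.2.1]
3. g(s(s(a)), pair(pair(c, s(c)), pair(c, c)))  →  pair(c, s(c))   [R4 at ε]

yes — NF(t₁) = pair(c, s(c)), NF(t₂) = pair(c, s(c))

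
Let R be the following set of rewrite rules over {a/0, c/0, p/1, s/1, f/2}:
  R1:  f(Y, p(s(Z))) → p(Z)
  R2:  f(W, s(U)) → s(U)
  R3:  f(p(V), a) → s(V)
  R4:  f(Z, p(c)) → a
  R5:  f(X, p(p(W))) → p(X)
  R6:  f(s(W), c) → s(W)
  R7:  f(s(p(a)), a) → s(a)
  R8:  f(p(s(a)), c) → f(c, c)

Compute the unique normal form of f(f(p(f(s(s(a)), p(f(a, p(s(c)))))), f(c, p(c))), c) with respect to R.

s(p(s(s(a))))

1. f(f(p(f(s(s(a)), p(f(a, p(s(c)))))), f(c, p(c))), c)  →  f(f(p(f(s(s(a)), p(p(c)))), f(c, p(c))), c)   [R1 at 1.1.1.2.1]
2. f(f(p(f(s(s(a)), p(p(c)))), f(c, p(c))), c)  →  f(f(p(p(s(s(a)))), f(c, p(c))), c)   [R5 at 1.1.1]
3. f(f(p(p(s(s(a)))), f(c, p(c))), c)  →  f(f(p(p(s(s(a)))), a), c)   [R4 at 1.2]
4. f(f(p(p(s(s(a)))), a), c)  →  f(s(p(s(s(a)))), c)   [R3 at 1]
5. f(s(p(s(s(a)))), c)  →  s(p(s(s(a))))   [R6 at ε]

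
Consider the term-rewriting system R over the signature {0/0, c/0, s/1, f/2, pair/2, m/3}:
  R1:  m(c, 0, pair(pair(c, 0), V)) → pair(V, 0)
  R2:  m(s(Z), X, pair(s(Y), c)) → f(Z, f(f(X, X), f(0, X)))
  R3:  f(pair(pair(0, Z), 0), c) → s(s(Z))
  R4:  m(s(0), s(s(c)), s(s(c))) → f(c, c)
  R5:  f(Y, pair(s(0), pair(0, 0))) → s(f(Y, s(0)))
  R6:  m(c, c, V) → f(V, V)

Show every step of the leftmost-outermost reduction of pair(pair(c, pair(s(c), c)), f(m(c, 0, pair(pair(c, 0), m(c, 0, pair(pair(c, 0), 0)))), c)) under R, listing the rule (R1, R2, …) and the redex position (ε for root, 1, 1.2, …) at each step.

pair(pair(c, pair(s(c), c)), s(s(0)))

1. pair(pair(c, pair(s(c), c)), f(m(c, 0, pair(pair(c, 0), m(c, 0, pair(pair(c, 0), 0)))), c))  →  pair(pair(c, pair(s(c), c)), f(pair(m(c, 0, pair(pair(c, 0), 0)), 0), c))   [R1 at 2.1]
2. pair(pair(c, pair(s(c), c)), f(pair(m(c, 0, pair(pair(c, 0), 0)), 0), c))  →  pair(pair(c, pair(s(c), c)), f(pair(pair(0, 0), 0), c))   [R1 at 2.1.1]
3. pair(pair(c, pair(s(c), c)), f(pair(pair(0, 0), 0), c))  →  pair(pair(c, pair(s(c), c)), s(s(0)))   [R3 at 2]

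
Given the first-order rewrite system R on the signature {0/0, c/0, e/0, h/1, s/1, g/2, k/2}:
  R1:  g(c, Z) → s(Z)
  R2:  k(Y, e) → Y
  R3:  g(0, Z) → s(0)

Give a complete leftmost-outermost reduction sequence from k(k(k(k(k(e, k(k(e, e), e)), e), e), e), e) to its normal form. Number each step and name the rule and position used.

1. k(k(k(k(k(e, k(k(e, e), e)), e), e), e), e)  →  k(k(k(k(e, k(k(e, e), e)), e), e), e)   [R2 at ε]
2. k(k(k(k(e, k(k(e, e), e)), e), e), e)  →  k(k(k(e, k(k(e, e), e)), e), e)   [R2 at ε]
3. k(k(k(e, k(k(e, e), e)), e), e)  →  k(k(e, k(k(e, e), e)), e)   [R2 at ε]
4. k(k(e, k(k(e, e), e)), e)  →  k(e, k(k(e, e), e))   [R2 at ε]
5. k(e, k(k(e, e), e))  →  k(e, k(e, e))   [R2 at 2]
6. k(e, k(e, e))  →  k(e, e)   [R2 at 2]
7. k(e, e)  →  e   [R2 at ε]

e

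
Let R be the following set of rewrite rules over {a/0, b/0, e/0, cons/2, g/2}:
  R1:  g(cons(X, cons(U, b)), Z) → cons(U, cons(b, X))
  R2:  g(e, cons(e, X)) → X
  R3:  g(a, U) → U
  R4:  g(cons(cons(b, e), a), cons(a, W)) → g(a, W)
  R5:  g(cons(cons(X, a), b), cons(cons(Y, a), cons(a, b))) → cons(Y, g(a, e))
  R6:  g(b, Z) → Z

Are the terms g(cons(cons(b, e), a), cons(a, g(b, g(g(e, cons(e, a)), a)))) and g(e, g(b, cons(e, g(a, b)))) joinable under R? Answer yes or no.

Reduce t₁ = g(cons(cons(b, e), a), cons(a, g(b, g(g(e, cons(e, a)), a)))):
1. g(cons(cons(b, e), a), cons(a, g(b, g(g(e, cons(e, a)), a))))  →  g(a, g(b, g(g(e, cons(e, a)), a)))   [R4 at ε]
2. g(a, g(b, g(g(e, cons(e, a)), a)))  →  g(b, g(g(e, cons(e, a)), a))   [R3 at ε]
3. g(b, g(g(e, cons(e, a)), a))  →  g(g(e, cons(e, a)), a)   [R6 at ε]
4. g(g(e, cons(e, a)), a)  →  g(a, a)   [R2 at 1]
5. g(a, a)  →  a   [R3 at ε]

Reduce t₂ = g(e, g(b, cons(e, g(a, b)))):
1. g(e, g(b, cons(e, g(a, b))))  →  g(e, cons(e, g(a, b)))   [R6 at 2]
2. g(e, cons(e, g(a, b)))  →  g(a, b)   [R2 at ε]
3. g(a, b)  →  b   [R3 at ε]

no — NF(t₁) = a, NF(t₂) = b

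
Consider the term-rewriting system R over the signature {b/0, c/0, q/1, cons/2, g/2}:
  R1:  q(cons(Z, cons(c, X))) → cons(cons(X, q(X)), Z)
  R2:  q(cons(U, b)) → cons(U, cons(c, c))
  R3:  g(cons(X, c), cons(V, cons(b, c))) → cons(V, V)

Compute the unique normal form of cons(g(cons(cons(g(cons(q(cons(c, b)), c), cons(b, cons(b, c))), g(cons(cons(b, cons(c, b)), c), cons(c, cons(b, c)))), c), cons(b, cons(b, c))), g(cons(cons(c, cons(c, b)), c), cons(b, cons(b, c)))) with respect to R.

cons(cons(b, b), cons(b, b))

1. cons(g(cons(cons(g(cons(q(cons(c, b)), c), cons(b, cons(b, c))), g(cons(cons(b, cons(c, b)), c), cons(c, cons(b, c)))), c), cons(b, cons(b, c))), g(cons(cons(c, cons(c, b)), c), cons(b, cons(b, c))))  →  cons(cons(b, b), g(cons(cons(c, cons(c, b)), c), cons(b, cons(b, c))))   [R3 at 1]
2. cons(cons(b, b), g(cons(cons(c, cons(c, b)), c), cons(b, cons(b, c))))  →  cons(cons(b, b), cons(b, b))   [R3 at 2]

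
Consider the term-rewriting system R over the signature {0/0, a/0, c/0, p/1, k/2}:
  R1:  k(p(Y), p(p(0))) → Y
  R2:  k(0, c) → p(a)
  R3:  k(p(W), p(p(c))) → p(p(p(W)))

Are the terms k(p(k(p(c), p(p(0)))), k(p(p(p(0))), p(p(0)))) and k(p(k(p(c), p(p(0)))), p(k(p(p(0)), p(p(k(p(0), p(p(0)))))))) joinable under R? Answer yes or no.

yes — NF(t₁) = c, NF(t₂) = c

Reduce t₁ = k(p(k(p(c), p(p(0)))), k(p(p(p(0))), p(p(0)))):
1. k(p(k(p(c), p(p(0)))), k(p(p(p(0))), p(p(0))))  →  k(p(c), k(p(p(p(0))), p(p(0))))   [R1 at 1.1]
2. k(p(c), k(p(p(p(0))), p(p(0))))  →  k(p(c), p(p(0)))   [R1 at 2]
3. k(p(c), p(p(0)))  →  c   [R1 at ε]

Reduce t₂ = k(p(k(p(c), p(p(0)))), p(k(p(p(0)), p(p(k(p(0), p(p(0)))))))):
1. k(p(k(p(c), p(p(0)))), p(k(p(p(0)), p(p(k(p(0), p(p(0))))))))  →  k(p(c), p(k(p(p(0)), p(p(k(p(0), p(p(0))))))))   [R1 at 1.1]
2. k(p(c), p(k(p(p(0)), p(p(k(p(0), p(p(0))))))))  →  k(p(c), p(k(p(p(0)), p(p(0)))))   [R1 at 2.1.2.1.1]
3. k(p(c), p(k(p(p(0)), p(p(0)))))  →  k(p(c), p(p(0)))   [R1 at 2.1]
4. k(p(c), p(p(0)))  →  c   [R1 at ε]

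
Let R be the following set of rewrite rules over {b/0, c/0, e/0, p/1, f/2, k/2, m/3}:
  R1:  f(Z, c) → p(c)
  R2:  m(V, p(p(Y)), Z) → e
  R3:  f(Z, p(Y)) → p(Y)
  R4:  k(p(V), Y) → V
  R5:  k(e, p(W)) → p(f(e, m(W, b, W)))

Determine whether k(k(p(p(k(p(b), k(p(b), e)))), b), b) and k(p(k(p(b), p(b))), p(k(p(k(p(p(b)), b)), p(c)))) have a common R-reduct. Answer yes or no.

Reduce t₁ = k(k(p(p(k(p(b), k(p(b), e)))), b), b):
1. k(k(p(p(k(p(b), k(p(b), e)))), b), b)  →  k(p(k(p(b), k(p(b), e))), b)   [R4 at 1]
2. k(p(k(p(b), k(p(b), e))), b)  →  k(p(b), k(p(b), e))   [R4 at ε]
3. k(p(b), k(p(b), e))  →  b   [R4 at ε]

Reduce t₂ = k(p(k(p(b), p(b))), p(k(p(k(p(p(b)), b)), p(c)))):
1. k(p(k(p(b), p(b))), p(k(p(k(p(p(b)), b)), p(c))))  →  k(p(b), p(b))   [R4 at ε]
2. k(p(b), p(b))  →  b   [R4 at ε]

yes — NF(t₁) = b, NF(t₂) = b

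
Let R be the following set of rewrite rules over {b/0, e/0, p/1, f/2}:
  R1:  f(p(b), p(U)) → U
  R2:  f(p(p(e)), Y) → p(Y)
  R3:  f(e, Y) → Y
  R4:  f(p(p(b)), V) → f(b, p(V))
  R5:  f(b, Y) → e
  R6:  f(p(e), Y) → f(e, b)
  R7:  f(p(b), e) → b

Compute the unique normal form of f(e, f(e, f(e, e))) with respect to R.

1. f(e, f(e, f(e, e)))  →  f(e, f(e, e))   [R3 at ε]
2. f(e, f(e, e))  →  f(e, e)   [R3 at ε]
3. f(e, e)  →  e   [R3 at ε]

e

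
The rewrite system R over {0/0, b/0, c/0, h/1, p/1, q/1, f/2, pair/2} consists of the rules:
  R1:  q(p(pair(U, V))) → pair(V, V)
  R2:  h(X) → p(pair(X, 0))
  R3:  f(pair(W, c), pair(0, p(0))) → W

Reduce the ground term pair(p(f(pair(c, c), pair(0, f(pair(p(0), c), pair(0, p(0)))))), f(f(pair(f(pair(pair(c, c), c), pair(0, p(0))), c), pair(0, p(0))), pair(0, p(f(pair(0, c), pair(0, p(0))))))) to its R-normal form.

pair(p(c), c)

1. pair(p(f(pair(c, c), pair(0, f(pair(p(0), c), pair(0, p(0)))))), f(f(pair(f(pair(pair(c, c), c), pair(0, p(0))), c), pair(0, p(0))), pair(0, p(f(pair(0, c), pair(0, p(0)))))))  →  pair(p(f(pair(c, c), pair(0, p(0)))), f(f(pair(f(pair(pair(c, c), c), pair(0, p(0))), c), pair(0, p(0))), pair(0, p(f(pair(0, c), pair(0, p(0)))))))   [R3 at 1.1.2.2]
2. pair(p(f(pair(c, c), pair(0, p(0)))), f(f(pair(f(pair(pair(c, c), c), pair(0, p(0))), c), pair(0, p(0))), pair(0, p(f(pair(0, c), pair(0, p(0)))))))  →  pair(p(c), f(f(pair(f(pair(pair(c, c), c), pair(0, p(0))), c), pair(0, p(0))), pair(0, p(f(pair(0, c), pair(0, p(0)))))))   [R3 at 1.1]
3. pair(p(c), f(f(pair(f(pair(pair(c, c), c), pair(0, p(0))), c), pair(0, p(0))), pair(0, p(f(pair(0, c), pair(0, p(0)))))))  →  pair(p(c), f(f(pair(pair(c, c), c), pair(0, p(0))), pair(0, p(f(pair(0, c), pair(0, p(0)))))))   [R3 at 2.1]
4. pair(p(c), f(f(pair(pair(c, c), c), pair(0, p(0))), pair(0, p(f(pair(0, c), pair(0, p(0)))))))  →  pair(p(c), f(pair(c, c), pair(0, p(f(pair(0, c), pair(0, p(0)))))))   [R3 at 2.1]
5. pair(p(c), f(pair(c, c), pair(0, p(f(pair(0, c), pair(0, p(0)))))))  →  pair(p(c), f(pair(c, c), pair(0, p(0))))   [R3 at 2.2.2.1]
6. pair(p(c), f(pair(c, c), pair(0, p(0))))  →  pair(p(c), c)   [R3 at 2]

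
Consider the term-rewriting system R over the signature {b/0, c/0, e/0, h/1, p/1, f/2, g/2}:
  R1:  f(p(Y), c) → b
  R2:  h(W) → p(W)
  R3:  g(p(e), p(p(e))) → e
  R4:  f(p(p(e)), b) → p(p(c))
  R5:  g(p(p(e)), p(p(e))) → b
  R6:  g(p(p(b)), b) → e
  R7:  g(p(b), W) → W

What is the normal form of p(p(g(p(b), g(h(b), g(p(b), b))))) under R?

p(p(b))

1. p(p(g(p(b), g(h(b), g(p(b), b)))))  →  p(p(g(h(b), g(p(b), b))))   [R7 at 1.1]
2. p(p(g(h(b), g(p(b), b))))  →  p(p(g(p(b), g(p(b), b))))   [R2 at 1.1.1]
3. p(p(g(p(b), g(p(b), b))))  →  p(p(g(p(b), b)))   [R7 at 1.1]
4. p(p(g(p(b), b)))  →  p(p(b))   [R7 at 1.1]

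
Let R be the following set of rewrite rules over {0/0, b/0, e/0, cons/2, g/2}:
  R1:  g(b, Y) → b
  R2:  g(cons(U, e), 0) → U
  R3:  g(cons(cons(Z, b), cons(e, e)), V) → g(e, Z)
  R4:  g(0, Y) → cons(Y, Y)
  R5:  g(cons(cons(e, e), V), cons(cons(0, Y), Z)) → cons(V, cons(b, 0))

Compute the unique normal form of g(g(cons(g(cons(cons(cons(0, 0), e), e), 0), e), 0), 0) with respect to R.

cons(0, 0)

1. g(g(cons(g(cons(cons(cons(0, 0), e), e), 0), e), 0), 0)  →  g(g(cons(cons(cons(0, 0), e), e), 0), 0)   [R2 at 1]
2. g(g(cons(cons(cons(0, 0), e), e), 0), 0)  →  g(cons(cons(0, 0), e), 0)   [R2 at 1]
3. g(cons(cons(0, 0), e), 0)  →  cons(0, 0)   [R2 at ε]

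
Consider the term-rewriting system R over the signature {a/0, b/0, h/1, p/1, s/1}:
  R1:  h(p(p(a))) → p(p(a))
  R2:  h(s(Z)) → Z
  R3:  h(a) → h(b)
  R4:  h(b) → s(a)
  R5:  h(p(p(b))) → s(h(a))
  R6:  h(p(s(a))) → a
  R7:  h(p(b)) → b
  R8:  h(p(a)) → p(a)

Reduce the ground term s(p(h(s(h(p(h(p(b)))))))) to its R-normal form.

s(p(b))

1. s(p(h(s(h(p(h(p(b))))))))  →  s(p(h(p(h(p(b))))))   [R2 at 1.1]
2. s(p(h(p(h(p(b))))))  →  s(p(h(p(b))))   [R7 at 1.1.1.1]
3. s(p(h(p(b))))  →  s(p(b))   [R7 at 1.1]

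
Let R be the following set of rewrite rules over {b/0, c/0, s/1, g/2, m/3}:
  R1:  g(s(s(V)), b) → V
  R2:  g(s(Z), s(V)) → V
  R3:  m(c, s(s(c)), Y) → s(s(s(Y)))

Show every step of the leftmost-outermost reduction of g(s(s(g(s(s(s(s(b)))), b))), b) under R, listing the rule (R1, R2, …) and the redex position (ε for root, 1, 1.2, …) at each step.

s(s(b))

1. g(s(s(g(s(s(s(s(b)))), b))), b)  →  g(s(s(s(s(b)))), b)   [R1 at ε]
2. g(s(s(s(s(b)))), b)  →  s(s(b))   [R1 at ε]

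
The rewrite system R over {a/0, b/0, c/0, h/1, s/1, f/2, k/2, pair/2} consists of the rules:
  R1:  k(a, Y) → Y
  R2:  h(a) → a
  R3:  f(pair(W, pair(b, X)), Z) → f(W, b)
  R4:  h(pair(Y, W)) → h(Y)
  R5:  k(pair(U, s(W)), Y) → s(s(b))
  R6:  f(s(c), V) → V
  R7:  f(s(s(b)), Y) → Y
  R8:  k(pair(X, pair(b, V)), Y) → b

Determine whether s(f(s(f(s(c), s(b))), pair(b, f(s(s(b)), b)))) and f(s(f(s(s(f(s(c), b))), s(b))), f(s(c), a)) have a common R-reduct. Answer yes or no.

Reduce t₁ = s(f(s(f(s(c), s(b))), pair(b, f(s(s(b)), b)))):
1. s(f(s(f(s(c), s(b))), pair(b, f(s(s(b)), b))))  →  s(f(s(s(b)), pair(b, f(s(s(b)), b))))   [R6 at 1.1.1]
2. s(f(s(s(b)), pair(b, f(s(s(b)), b))))  →  s(pair(b, f(s(s(b)), b)))   [R7 at 1]
3. s(pair(b, f(s(s(b)), b)))  →  s(pair(b, b))   [R7 at 1.2]

Reduce t₂ = f(s(f(s(s(f(s(c), b))), s(b))), f(s(c), a)):
1. f(s(f(s(s(f(s(c), b))), s(b))), f(s(c), a))  →  f(s(f(s(s(b)), s(b))), f(s(c), a))   [R6 at 1.1.1.1.1]
2. f(s(f(s(s(b)), s(b))), f(s(c), a))  →  f(s(s(b)), f(s(c), a))   [R7 at 1.1]
3. f(s(s(b)), f(s(c), a))  →  f(s(c), a)   [R7 at ε]
4. f(s(c), a)  →  a   [R6 at ε]

no — NF(t₁) = s(pair(b, b)), NF(t₂) = a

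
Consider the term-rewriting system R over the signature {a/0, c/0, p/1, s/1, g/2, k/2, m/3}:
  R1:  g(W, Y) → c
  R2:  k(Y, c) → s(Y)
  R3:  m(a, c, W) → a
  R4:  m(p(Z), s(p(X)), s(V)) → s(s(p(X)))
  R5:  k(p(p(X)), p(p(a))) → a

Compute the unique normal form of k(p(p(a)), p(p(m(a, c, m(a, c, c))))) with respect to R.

a

1. k(p(p(a)), p(p(m(a, c, m(a, c, c)))))  →  k(p(p(a)), p(p(a)))   [R3 at 2.1.1]
2. k(p(p(a)), p(p(a)))  →  a   [R5 at ε]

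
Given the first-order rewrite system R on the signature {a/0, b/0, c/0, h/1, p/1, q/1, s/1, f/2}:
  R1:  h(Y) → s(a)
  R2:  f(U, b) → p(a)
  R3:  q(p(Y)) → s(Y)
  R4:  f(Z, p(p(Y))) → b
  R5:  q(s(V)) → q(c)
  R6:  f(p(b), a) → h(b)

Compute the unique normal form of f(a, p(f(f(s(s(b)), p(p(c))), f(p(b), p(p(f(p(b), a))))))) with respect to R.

b

1. f(a, p(f(f(s(s(b)), p(p(c))), f(p(b), p(p(f(p(b), a)))))))  →  f(a, p(f(b, f(p(b), p(p(f(p(b), a)))))))   [R4 at 2.1.1]
2. f(a, p(f(b, f(p(b), p(p(f(p(b), a)))))))  →  f(a, p(f(b, b)))   [R4 at 2.1.2]
3. f(a, p(f(b, b)))  →  f(a, p(p(a)))   [R2 at 2.1]
4. f(a, p(p(a)))  →  b   [R4 at ε]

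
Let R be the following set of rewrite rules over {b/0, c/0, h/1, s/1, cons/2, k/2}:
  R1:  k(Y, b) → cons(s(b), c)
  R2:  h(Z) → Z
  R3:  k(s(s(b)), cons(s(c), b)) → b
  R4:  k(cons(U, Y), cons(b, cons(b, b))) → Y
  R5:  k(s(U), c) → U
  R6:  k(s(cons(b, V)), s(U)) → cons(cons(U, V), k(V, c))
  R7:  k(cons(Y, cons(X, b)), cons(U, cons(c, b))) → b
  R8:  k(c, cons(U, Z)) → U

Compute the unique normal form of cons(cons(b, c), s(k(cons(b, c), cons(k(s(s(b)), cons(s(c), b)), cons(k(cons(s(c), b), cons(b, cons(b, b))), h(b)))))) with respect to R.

1. cons(cons(b, c), s(k(cons(b, c), cons(k(s(s(b)), cons(s(c), b)), cons(k(cons(s(c), b), cons(b, cons(b, b))), h(b))))))  →  cons(cons(b, c), s(k(cons(b, c), cons(b, cons(k(cons(s(c), b), cons(b, cons(b, b))), h(b))))))   [R3 at 2.1.2.1]
2. cons(cons(b, c), s(k(cons(b, c), cons(b, cons(k(cons(s(c), b), cons(b, cons(b, b))), h(b))))))  →  cons(cons(b, c), s(k(cons(b, c), cons(b, cons(b, h(b))))))   [R4 at 2.1.2.2.1]
3. cons(cons(b, c), s(k(cons(b, c), cons(b, cons(b, h(b))))))  →  cons(cons(b, c), s(k(cons(b, c), cons(b, cons(b, b)))))   [R2 at 2.1.2.2.2]
4. cons(cons(b, c), s(k(cons(b, c), cons(b, cons(b, b)))))  →  cons(cons(b, c), s(c))   [R4 at 2.1]

cons(cons(b, c), s(c))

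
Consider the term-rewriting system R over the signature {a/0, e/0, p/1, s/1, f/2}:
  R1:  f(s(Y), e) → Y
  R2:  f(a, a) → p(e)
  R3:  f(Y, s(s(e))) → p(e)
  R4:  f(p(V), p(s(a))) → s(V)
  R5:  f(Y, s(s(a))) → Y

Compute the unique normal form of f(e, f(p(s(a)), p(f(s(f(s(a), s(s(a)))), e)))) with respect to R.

1. f(e, f(p(s(a)), p(f(s(f(s(a), s(s(a)))), e))))  →  f(e, f(p(s(a)), p(f(s(a), s(s(a))))))   [R1 at 2.2.1]
2. f(e, f(p(s(a)), p(f(s(a), s(s(a))))))  →  f(e, f(p(s(a)), p(s(a))))   [R5 at 2.2.1]
3. f(e, f(p(s(a)), p(s(a))))  →  f(e, s(s(a)))   [R4 at 2]
4. f(e, s(s(a)))  →  e   [R5 at ε]

e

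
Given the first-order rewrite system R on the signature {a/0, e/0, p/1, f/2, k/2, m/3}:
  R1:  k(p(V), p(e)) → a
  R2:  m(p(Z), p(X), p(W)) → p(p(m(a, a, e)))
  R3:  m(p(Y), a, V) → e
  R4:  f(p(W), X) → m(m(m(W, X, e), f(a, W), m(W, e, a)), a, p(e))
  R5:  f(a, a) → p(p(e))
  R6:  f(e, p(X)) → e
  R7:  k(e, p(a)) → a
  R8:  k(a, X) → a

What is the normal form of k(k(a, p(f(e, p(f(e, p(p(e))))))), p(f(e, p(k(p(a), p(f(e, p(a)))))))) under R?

1. k(k(a, p(f(e, p(f(e, p(p(e))))))), p(f(e, p(k(p(a), p(f(e, p(a))))))))  →  k(a, p(f(e, p(k(p(a), p(f(e, p(a))))))))   [R8 at 1]
2. k(a, p(f(e, p(k(p(a), p(f(e, p(a))))))))  →  a   [R8 at ε]

a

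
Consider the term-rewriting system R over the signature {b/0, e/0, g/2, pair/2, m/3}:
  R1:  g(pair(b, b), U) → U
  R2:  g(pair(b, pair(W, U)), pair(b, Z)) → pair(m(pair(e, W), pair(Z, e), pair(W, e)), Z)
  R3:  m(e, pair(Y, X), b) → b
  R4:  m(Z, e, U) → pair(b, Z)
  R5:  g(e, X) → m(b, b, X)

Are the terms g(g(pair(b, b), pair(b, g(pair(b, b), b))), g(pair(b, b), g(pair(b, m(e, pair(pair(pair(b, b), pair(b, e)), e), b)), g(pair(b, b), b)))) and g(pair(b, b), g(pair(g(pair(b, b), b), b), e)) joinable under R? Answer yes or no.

Reduce t₁ = g(g(pair(b, b), pair(b, g(pair(b, b), b))), g(pair(b, b), g(pair(b, m(e, pair(pair(pair(b, b), pair(b, e)), e), b)), g(pair(b, b), b)))):
1. g(g(pair(b, b), pair(b, g(pair(b, b), b))), g(pair(b, b), g(pair(b, m(e, pair(pair(pair(b, b), pair(b, e)), e), b)), g(pair(b, b), b))))  →  g(pair(b, g(pair(b, b), b)), g(pair(b, b), g(pair(b, m(e, pair(pair(pair(b, b), pair(b, e)), e), b)), g(pair(b, b), b))))   [R1 at 1]
2. g(pair(b, g(pair(b, b), b)), g(pair(b, b), g(pair(b, m(e, pair(pair(pair(b, b), pair(b, e)), e), b)), g(pair(b, b), b))))  →  g(pair(b, b), g(pair(b, b), g(pair(b, m(e, pair(pair(pair(b, b), pair(b, e)), e), b)), g(pair(b, b), b))))   [R1 at 1.2]
3. g(pair(b, b), g(pair(b, b), g(pair(b, m(e, pair(pair(pair(b, b), pair(b, e)), e), b)), g(pair(b, b), b))))  →  g(pair(b, b), g(pair(b, m(e, pair(pair(pair(b, b), pair(b, e)), e), b)), g(pair(b, b), b)))   [R1 at ε]
4. g(pair(b, b), g(pair(b, m(e, pair(pair(pair(b, b), pair(b, e)), e), b)), g(pair(b, b), b)))  →  g(pair(b, m(e, pair(pair(pair(b, b), pair(b, e)), e), b)), g(pair(b, b), b))   [R1 at ε]
5. g(pair(b, m(e, pair(pair(pair(b, b), pair(b, e)), e), b)), g(pair(b, b), b))  →  g(pair(b, b), g(pair(b, b), b))   [R3 at 1.2]
6. g(pair(b, b), g(pair(b, b), b))  →  g(pair(b, b), b)   [R1 at ε]
7. g(pair(b, b), b)  →  b   [R1 at ε]

Reduce t₂ = g(pair(b, b), g(pair(g(pair(b, b), b), b), e)):
1. g(pair(b, b), g(pair(g(pair(b, b), b), b), e))  →  g(pair(g(pair(b, b), b), b), e)   [R1 at ε]
2. g(pair(g(pair(b, b), b), b), e)  →  g(pair(b, b), e)   [R1 at 1.1]
3. g(pair(b, b), e)  →  e   [R1 at ε]

no — NF(t₁) = b, NF(t₂) = e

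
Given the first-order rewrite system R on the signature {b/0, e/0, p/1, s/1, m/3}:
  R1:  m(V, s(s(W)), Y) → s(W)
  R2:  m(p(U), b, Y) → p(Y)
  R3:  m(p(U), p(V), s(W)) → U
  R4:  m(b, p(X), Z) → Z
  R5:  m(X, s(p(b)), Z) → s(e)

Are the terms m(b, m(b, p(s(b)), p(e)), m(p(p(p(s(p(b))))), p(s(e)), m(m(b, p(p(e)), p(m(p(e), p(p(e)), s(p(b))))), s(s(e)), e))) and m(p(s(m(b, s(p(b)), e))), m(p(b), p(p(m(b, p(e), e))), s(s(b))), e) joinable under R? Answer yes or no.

Reduce t₁ = m(b, m(b, p(s(b)), p(e)), m(p(p(p(s(p(b))))), p(s(e)), m(m(b, p(p(e)), p(m(p(e), p(p(e)), s(p(b))))), s(s(e)), e))):
1. m(b, m(b, p(s(b)), p(e)), m(p(p(p(s(p(b))))), p(s(e)), m(m(b, p(p(e)), p(m(p(e), p(p(e)), s(p(b))))), s(s(e)), e)))  →  m(b, p(e), m(p(p(p(s(p(b))))), p(s(e)), m(m(b, p(p(e)), p(m(p(e), p(p(e)), s(p(b))))), s(s(e)), e)))   [R4 at 2]
2. m(b, p(e), m(p(p(p(s(p(b))))), p(s(e)), m(m(b, p(p(e)), p(m(p(e), p(p(e)), s(p(b))))), s(s(e)), e)))  →  m(p(p(p(s(p(b))))), p(s(e)), m(m(b, p(p(e)), p(m(p(e), p(p(e)), s(p(b))))), s(s(e)), e))   [R4 at ε]
3. m(p(p(p(s(p(b))))), p(s(e)), m(m(b, p(p(e)), p(m(p(e), p(p(e)), s(p(b))))), s(s(e)), e))  →  m(p(p(p(s(p(b))))), p(s(e)), s(e))   [R1 at 3]
4. m(p(p(p(s(p(b))))), p(s(e)), s(e))  →  p(p(s(p(b))))   [R3 at ε]

Reduce t₂ = m(p(s(m(b, s(p(b)), e))), m(p(b), p(p(m(b, p(e), e))), s(s(b))), e):
1. m(p(s(m(b, s(p(b)), e))), m(p(b), p(p(m(b, p(e), e))), s(s(b))), e)  →  m(p(s(s(e))), m(p(b), p(p(m(b, p(e), e))), s(s(b))), e)   [R5 at 1.1.1]
2. m(p(s(s(e))), m(p(b), p(p(m(b, p(e), e))), s(s(b))), e)  →  m(p(s(s(e))), b, e)   [R3 at 2]
3. m(p(s(s(e))), b, e)  →  p(e)   [R2 at ε]

no — NF(t₁) = p(p(s(p(b)))), NF(t₂) = p(e)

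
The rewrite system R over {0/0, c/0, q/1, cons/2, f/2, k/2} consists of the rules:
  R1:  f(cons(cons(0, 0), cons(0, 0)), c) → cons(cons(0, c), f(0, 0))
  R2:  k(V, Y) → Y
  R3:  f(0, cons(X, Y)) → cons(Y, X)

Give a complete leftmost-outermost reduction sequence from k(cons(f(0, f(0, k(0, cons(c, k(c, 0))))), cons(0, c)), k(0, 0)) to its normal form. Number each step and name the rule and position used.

1. k(cons(f(0, f(0, k(0, cons(c, k(c, 0))))), cons(0, c)), k(0, 0))  →  k(0, 0)   [R2 at ε]
2. k(0, 0)  →  0   [R2 at ε]

0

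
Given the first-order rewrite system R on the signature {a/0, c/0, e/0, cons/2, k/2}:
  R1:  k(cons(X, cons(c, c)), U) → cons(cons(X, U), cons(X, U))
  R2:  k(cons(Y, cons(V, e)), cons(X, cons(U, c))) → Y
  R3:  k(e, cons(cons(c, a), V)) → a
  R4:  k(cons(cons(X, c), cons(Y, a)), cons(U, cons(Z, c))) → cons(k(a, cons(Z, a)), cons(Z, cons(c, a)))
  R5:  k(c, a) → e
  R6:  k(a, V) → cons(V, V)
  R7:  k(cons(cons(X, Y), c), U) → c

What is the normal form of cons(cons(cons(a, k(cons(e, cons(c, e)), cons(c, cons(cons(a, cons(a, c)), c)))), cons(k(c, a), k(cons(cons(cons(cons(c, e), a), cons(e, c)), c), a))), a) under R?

cons(cons(cons(a, e), cons(e, c)), a)

1. cons(cons(cons(a, k(cons(e, cons(c, e)), cons(c, cons(cons(a, cons(a, c)), c)))), cons(k(c, a), k(cons(cons(cons(cons(c, e), a), cons(e, c)), c), a))), a)  →  cons(cons(cons(a, e), cons(k(c, a), k(cons(cons(cons(cons(c, e), a), cons(e, c)), c), a))), a)   [R2 at 1.1.2]
2. cons(cons(cons(a, e), cons(k(c, a), k(cons(cons(cons(cons(c, e), a), cons(e, c)), c), a))), a)  →  cons(cons(cons(a, e), cons(e, k(cons(cons(cons(cons(c, e), a), cons(e, c)), c), a))), a)   [R5 at 1.2.1]
3. cons(cons(cons(a, e), cons(e, k(cons(cons(cons(cons(c, e), a), cons(e, c)), c), a))), a)  →  cons(cons(cons(a, e), cons(e, c)), a)   [R7 at 1.2.2]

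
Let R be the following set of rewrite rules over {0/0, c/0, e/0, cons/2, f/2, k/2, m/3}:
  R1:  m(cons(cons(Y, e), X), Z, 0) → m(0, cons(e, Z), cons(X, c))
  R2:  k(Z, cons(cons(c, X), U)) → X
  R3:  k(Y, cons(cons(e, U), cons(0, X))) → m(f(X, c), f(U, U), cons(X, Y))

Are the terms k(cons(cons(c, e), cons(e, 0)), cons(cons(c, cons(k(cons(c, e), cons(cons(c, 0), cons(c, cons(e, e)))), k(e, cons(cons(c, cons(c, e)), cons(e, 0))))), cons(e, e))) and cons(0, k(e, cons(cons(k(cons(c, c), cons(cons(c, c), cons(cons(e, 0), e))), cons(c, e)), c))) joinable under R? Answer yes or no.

Reduce t₁ = k(cons(cons(c, e), cons(e, 0)), cons(cons(c, cons(k(cons(c, e), cons(cons(c, 0), cons(c, cons(e, e)))), k(e, cons(cons(c, cons(c, e)), cons(e, 0))))), cons(e, e))):
1. k(cons(cons(c, e), cons(e, 0)), cons(cons(c, cons(k(cons(c, e), cons(cons(c, 0), cons(c, cons(e, e)))), k(e, cons(cons(c, cons(c, e)), cons(e, 0))))), cons(e, e)))  →  cons(k(cons(c, e), cons(cons(c, 0), cons(c, cons(e, e)))), k(e, cons(cons(c, cons(c, e)), cons(e, 0))))   [R2 at ε]
2. cons(k(cons(c, e), cons(cons(c, 0), cons(c, cons(e, e)))), k(e, cons(cons(c, cons(c, e)), cons(e, 0))))  →  cons(0, k(e, cons(cons(c, cons(c, e)), cons(e, 0))))   [R2 at 1]
3. cons(0, k(e, cons(cons(c, cons(c, e)), cons(e, 0))))  →  cons(0, cons(c, e))   [R2 at 2]

Reduce t₂ = cons(0, k(e, cons(cons(k(cons(c, c), cons(cons(c, c), cons(cons(e, 0), e))), cons(c, e)), c))):
1. cons(0, k(e, cons(cons(k(cons(c, c), cons(cons(c, c), cons(cons(e, 0), e))), cons(c, e)), c)))  →  cons(0, k(e, cons(cons(c, cons(c, e)), c)))   [R2 at 2.2.1.1]
2. cons(0, k(e, cons(cons(c, cons(c, e)), c)))  →  cons(0, cons(c, e))   [R2 at 2]

yes — NF(t₁) = cons(0, cons(c, e)), NF(t₂) = cons(0, cons(c, e))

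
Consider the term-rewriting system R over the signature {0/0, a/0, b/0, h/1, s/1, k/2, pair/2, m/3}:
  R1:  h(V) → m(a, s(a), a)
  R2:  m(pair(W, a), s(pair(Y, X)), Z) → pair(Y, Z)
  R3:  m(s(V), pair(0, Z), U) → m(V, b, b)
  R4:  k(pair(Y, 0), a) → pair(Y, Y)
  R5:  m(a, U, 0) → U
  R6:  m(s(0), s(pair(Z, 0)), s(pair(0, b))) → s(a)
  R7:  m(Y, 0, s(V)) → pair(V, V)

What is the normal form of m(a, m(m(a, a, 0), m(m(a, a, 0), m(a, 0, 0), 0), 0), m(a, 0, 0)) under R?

0

1. m(a, m(m(a, a, 0), m(m(a, a, 0), m(a, 0, 0), 0), 0), m(a, 0, 0))  →  m(a, m(a, m(m(a, a, 0), m(a, 0, 0), 0), 0), m(a, 0, 0))   [R5 at 2.1]
2. m(a, m(a, m(m(a, a, 0), m(a, 0, 0), 0), 0), m(a, 0, 0))  →  m(a, m(m(a, a, 0), m(a, 0, 0), 0), m(a, 0, 0))   [R5 at 2]
3. m(a, m(m(a, a, 0), m(a, 0, 0), 0), m(a, 0, 0))  →  m(a, m(a, m(a, 0, 0), 0), m(a, 0, 0))   [R5 at 2.1]
4. m(a, m(a, m(a, 0, 0), 0), m(a, 0, 0))  →  m(a, m(a, 0, 0), m(a, 0, 0))   [R5 at 2]
5. m(a, m(a, 0, 0), m(a, 0, 0))  →  m(a, 0, m(a, 0, 0))   [R5 at 2]
6. m(a, 0, m(a, 0, 0))  →  m(a, 0, 0)   [R5 at 3]
7. m(a, 0, 0)  →  0   [R5 at ε]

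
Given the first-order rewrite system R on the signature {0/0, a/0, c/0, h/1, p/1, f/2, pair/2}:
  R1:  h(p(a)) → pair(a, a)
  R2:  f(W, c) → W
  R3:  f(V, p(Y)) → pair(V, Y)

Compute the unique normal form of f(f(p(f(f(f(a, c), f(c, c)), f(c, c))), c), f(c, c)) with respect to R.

p(a)

1. f(f(p(f(f(f(a, c), f(c, c)), f(c, c))), c), f(c, c))  →  f(p(f(f(f(a, c), f(c, c)), f(c, c))), f(c, c))   [R2 at 1]
2. f(p(f(f(f(a, c), f(c, c)), f(c, c))), f(c, c))  →  f(p(f(f(a, f(c, c)), f(c, c))), f(c, c))   [R2 at 1.1.1.1]
3. f(p(f(f(a, f(c, c)), f(c, c))), f(c, c))  →  f(p(f(f(a, c), f(c, c))), f(c, c))   [R2 at 1.1.1.2]
4. f(p(f(f(a, c), f(c, c))), f(c, c))  →  f(p(f(a, f(c, c))), f(c, c))   [R2 at 1.1.1]
5. f(p(f(a, f(c, c))), f(c, c))  →  f(p(f(a, c)), f(c, c))   [R2 at 1.1.2]
6. f(p(f(a, c)), f(c, c))  →  f(p(a), f(c, c))   [R2 at 1.1]
7. f(p(a), f(c, c))  →  f(p(a), c)   [R2 at 2]
8. f(p(a), c)  →  p(a)   [R2 at ε]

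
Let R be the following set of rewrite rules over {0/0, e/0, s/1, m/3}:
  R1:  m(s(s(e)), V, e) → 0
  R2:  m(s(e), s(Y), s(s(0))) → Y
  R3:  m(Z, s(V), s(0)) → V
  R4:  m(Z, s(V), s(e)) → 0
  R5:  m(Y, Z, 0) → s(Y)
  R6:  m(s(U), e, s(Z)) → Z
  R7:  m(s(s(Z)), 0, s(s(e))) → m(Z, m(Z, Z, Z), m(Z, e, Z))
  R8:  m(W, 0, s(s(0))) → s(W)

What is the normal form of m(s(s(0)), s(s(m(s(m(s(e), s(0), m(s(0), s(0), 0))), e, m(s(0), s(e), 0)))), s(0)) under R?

1. m(s(s(0)), s(s(m(s(m(s(e), s(0), m(s(0), s(0), 0))), e, m(s(0), s(e), 0)))), s(0))  →  s(m(s(m(s(e), s(0), m(s(0), s(0), 0))), e, m(s(0), s(e), 0)))   [R3 at ε]
2. s(m(s(m(s(e), s(0), m(s(0), s(0), 0))), e, m(s(0), s(e), 0)))  →  s(m(s(m(s(e), s(0), s(s(0)))), e, m(s(0), s(e), 0)))   [R5 at 1.1.1.3]
3. s(m(s(m(s(e), s(0), s(s(0)))), e, m(s(0), s(e), 0)))  →  s(m(s(0), e, m(s(0), s(e), 0)))   [R2 at 1.1.1]
4. s(m(s(0), e, m(s(0), s(e), 0)))  →  s(m(s(0), e, s(s(0))))   [R5 at 1.3]
5. s(m(s(0), e, s(s(0))))  →  s(s(0))   [R6 at 1]

s(s(0))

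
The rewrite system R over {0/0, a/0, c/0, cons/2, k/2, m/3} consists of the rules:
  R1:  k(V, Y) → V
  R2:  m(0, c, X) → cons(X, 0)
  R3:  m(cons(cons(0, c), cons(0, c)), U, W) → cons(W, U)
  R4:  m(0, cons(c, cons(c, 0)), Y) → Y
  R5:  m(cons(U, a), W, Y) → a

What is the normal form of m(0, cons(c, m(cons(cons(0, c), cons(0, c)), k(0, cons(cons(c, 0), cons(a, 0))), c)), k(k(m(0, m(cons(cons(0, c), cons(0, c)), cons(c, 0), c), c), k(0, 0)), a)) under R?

1. m(0, cons(c, m(cons(cons(0, c), cons(0, c)), k(0, cons(cons(c, 0), cons(a, 0))), c)), k(k(m(0, m(cons(cons(0, c), cons(0, c)), cons(c, 0), c), c), k(0, 0)), a))  →  m(0, cons(c, cons(c, k(0, cons(cons(c, 0), cons(a, 0))))), k(k(m(0, m(cons(cons(0, c), cons(0, c)), cons(c, 0), c), c), k(0, 0)), a))   [R3 at 2.2]
2. m(0, cons(c, cons(c, k(0, cons(cons(c, 0), cons(a, 0))))), k(k(m(0, m(cons(cons(0, c), cons(0, c)), cons(c, 0), c), c), k(0, 0)), a))  →  m(0, cons(c, cons(c, 0)), k(k(m(0, m(cons(cons(0, c), cons(0, c)), cons(c, 0), c), c), k(0, 0)), a))   [R1 at 2.2.2]
3. m(0, cons(c, cons(c, 0)), k(k(m(0, m(cons(cons(0, c), cons(0, c)), cons(c, 0), c), c), k(0, 0)), a))  →  k(k(m(0, m(cons(cons(0, c), cons(0, c)), cons(c, 0), c), c), k(0, 0)), a)   [R4 at ε]
4. k(k(m(0, m(cons(cons(0, c), cons(0, c)), cons(c, 0), c), c), k(0, 0)), a)  →  k(m(0, m(cons(cons(0, c), cons(0, c)), cons(c, 0), c), c), k(0, 0))   [R1 at ε]
5. k(m(0, m(cons(cons(0, c), cons(0, c)), cons(c, 0), c), c), k(0, 0))  →  m(0, m(cons(cons(0, c), cons(0, c)), cons(c, 0), c), c)   [R1 at ε]
6. m(0, m(cons(cons(0, c), cons(0, c)), cons(c, 0), c), c)  →  m(0, cons(c, cons(c, 0)), c)   [R3 at 2]
7. m(0, cons(c, cons(c, 0)), c)  →  c   [R4 at ε]

c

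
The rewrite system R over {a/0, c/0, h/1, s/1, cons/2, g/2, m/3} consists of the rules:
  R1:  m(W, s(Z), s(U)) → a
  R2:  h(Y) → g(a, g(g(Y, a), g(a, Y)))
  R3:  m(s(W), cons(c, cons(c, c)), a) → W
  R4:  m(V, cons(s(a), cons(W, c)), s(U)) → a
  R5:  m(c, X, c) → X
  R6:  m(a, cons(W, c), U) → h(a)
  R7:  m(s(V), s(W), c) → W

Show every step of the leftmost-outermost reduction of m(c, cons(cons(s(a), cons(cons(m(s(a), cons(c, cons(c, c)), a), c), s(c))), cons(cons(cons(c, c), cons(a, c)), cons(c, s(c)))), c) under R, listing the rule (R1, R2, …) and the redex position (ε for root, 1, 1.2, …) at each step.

1. m(c, cons(cons(s(a), cons(cons(m(s(a), cons(c, cons(c, c)), a), c), s(c))), cons(cons(cons(c, c), cons(a, c)), cons(c, s(c)))), c)  →  cons(cons(s(a), cons(cons(m(s(a), cons(c, cons(c, c)), a), c), s(c))), cons(cons(cons(c, c), cons(a, c)), cons(c, s(c))))   [R5 at ε]
2. cons(cons(s(a), cons(cons(m(s(a), cons(c, cons(c, c)), a), c), s(c))), cons(cons(cons(c, c), cons(a, c)), cons(c, s(c))))  →  cons(cons(s(a), cons(cons(a, c), s(c))), cons(cons(cons(c, c), cons(a, c)), cons(c, s(c))))   [R3 at 1.2.1.1]

cons(cons(s(a), cons(cons(a, c), s(c))), cons(cons(cons(c, c), cons(a, c)), cons(c, s(c))))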